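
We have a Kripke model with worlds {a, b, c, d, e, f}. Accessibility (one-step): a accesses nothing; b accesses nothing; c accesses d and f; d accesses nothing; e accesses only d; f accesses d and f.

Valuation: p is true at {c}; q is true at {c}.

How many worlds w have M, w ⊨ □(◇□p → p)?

a: no successors, so □(◇□p → p) holds vacuously. ✓
b: no successors, so □(◇□p → p) holds vacuously. ✓
c: successors {d, f}; ◇□p → p there: d:T, f:F. ✗
d: no successors, so □(◇□p → p) holds vacuously. ✓
e: successors {d}; ◇□p → p there: d:T. ✓
f: successors {d, f}; ◇□p → p there: d:T, f:F. ✗
Satisfying worlds: {a, b, d, e}.

4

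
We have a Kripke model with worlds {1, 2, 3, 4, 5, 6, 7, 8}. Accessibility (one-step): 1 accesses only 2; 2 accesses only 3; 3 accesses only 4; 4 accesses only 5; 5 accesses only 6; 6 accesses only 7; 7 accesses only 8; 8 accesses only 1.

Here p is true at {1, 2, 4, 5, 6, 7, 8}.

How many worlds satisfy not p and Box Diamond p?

1

1: not p is F, Box Diamond p is F. ✗
2: not p is F, Box Diamond p is T. ✗
3: not p is T, Box Diamond p is T. ✓
4: not p is F, Box Diamond p is T. ✗
5: not p is F, Box Diamond p is T. ✗
6: not p is F, Box Diamond p is T. ✗
7: not p is F, Box Diamond p is T. ✗
8: not p is F, Box Diamond p is T. ✗
Satisfying worlds: {3}.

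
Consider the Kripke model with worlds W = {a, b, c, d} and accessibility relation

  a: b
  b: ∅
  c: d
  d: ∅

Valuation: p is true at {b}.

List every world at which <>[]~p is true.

a: successors {b}; []~p there: b:T. ✓
b: no successors, so <>[]~p fails. ✗
c: successors {d}; []~p there: d:T. ✓
d: no successors, so <>[]~p fails. ✗

{a, c}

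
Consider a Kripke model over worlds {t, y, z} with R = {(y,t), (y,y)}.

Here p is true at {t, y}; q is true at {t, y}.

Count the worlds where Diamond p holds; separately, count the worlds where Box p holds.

1 and 3

For Diamond p:
t: no successors, so Diamond p fails. ✗
y: successors {t, y}; p there: t:T, y:T. ✓
z: no successors, so Diamond p fails. ✗
— 1 world.
For Box p:
t: no successors, so Box p holds vacuously. ✓
y: successors {t, y}; p there: t:T, y:T. ✓
z: no successors, so Box p holds vacuously. ✓
— 3 worlds.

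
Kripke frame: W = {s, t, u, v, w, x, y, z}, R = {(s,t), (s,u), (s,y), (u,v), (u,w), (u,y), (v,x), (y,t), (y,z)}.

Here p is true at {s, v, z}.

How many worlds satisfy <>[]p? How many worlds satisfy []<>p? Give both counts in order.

For <>[]p:
s: successors {t, u, y}; []p there: t:T, u:F, y:F. ✓
t: no successors, so <>[]p fails. ✗
u: successors {v, w, y}; []p there: v:F, w:T, y:F. ✓
v: successors {x}; []p there: x:T. ✓
w: no successors, so <>[]p fails. ✗
x: no successors, so <>[]p fails. ✗
y: successors {t, z}; []p there: t:T, z:T. ✓
z: no successors, so <>[]p fails. ✗
— 4 worlds.
For []<>p:
s: successors {t, u, y}; <>p there: t:F, u:T, y:T. ✗
t: no successors, so []<>p holds vacuously. ✓
u: successors {v, w, y}; <>p there: v:F, w:F, y:T. ✗
v: successors {x}; <>p there: x:F. ✗
w: no successors, so []<>p holds vacuously. ✓
x: no successors, so []<>p holds vacuously. ✓
y: successors {t, z}; <>p there: t:F, z:F. ✗
z: no successors, so []<>p holds vacuously. ✓
— 4 worlds.

4 and 4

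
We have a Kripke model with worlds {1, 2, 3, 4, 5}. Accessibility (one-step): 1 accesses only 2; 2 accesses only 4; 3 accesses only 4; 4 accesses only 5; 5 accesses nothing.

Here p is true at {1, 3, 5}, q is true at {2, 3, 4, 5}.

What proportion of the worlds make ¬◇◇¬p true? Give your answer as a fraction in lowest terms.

4/5

1: ◇◇¬p is T. ✗
2: ◇◇¬p is F. ✓
3: ◇◇¬p is F. ✓
4: ◇◇¬p is F. ✓
5: ◇◇¬p is F. ✓
That's 4 of 5 worlds, so 4/5.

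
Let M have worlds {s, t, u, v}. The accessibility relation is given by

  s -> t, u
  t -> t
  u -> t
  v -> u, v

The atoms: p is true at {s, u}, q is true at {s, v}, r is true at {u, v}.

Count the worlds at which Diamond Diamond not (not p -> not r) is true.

s: successors {t, u}; Diamond not (not p -> not r) there: t:F, u:F. ✗
t: successors {t}; Diamond not (not p -> not r) there: t:F. ✗
u: successors {t}; Diamond not (not p -> not r) there: t:F. ✗
v: successors {u, v}; Diamond not (not p -> not r) there: u:F, v:T. ✓
Satisfying worlds: {v}.

1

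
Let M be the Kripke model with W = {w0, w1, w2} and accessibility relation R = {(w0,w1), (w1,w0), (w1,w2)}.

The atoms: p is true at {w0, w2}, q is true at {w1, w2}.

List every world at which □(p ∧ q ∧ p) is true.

w0: successors {w1}; p ∧ q ∧ p there: w1:F. ✗
w1: successors {w0, w2}; p ∧ q ∧ p there: w0:F, w2:T. ✗
w2: no successors, so □(p ∧ q ∧ p) holds vacuously. ✓

{w2}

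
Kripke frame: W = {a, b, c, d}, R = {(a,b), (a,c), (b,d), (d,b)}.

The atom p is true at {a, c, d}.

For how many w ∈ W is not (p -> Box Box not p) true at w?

2

a: p -> Box Box not p is F. ✓
b: p -> Box Box not p is T. ✗
c: p -> Box Box not p is T. ✗
d: p -> Box Box not p is F. ✓
Satisfying worlds: {a, d}.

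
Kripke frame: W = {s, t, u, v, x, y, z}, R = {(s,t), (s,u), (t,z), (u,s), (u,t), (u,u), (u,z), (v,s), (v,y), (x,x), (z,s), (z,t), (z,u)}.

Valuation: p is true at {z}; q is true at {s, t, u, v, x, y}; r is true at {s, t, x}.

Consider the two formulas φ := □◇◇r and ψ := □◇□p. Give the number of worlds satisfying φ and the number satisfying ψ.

For □◇◇r:
s: successors {t, u}; ◇◇r there: t:T, u:T. ✓
t: successors {z}; ◇◇r there: z:T. ✓
u: successors {s, t, u, z}; ◇◇r there: s:T, t:T, u:T, z:T. ✓
v: successors {s, y}; ◇◇r there: s:T, y:F. ✗
x: successors {x}; ◇◇r there: x:T. ✓
y: no successors, so □◇◇r holds vacuously. ✓
z: successors {s, t, u}; ◇◇r there: s:T, t:T, u:T. ✓
— 6 worlds.
For □◇□p:
s: successors {t, u}; ◇□p there: t:F, u:T. ✗
t: successors {z}; ◇□p there: z:T. ✓
u: successors {s, t, u, z}; ◇□p there: s:T, t:F, u:T, z:T. ✗
v: successors {s, y}; ◇□p there: s:T, y:F. ✗
x: successors {x}; ◇□p there: x:F. ✗
y: no successors, so □◇□p holds vacuously. ✓
z: successors {s, t, u}; ◇□p there: s:T, t:F, u:T. ✗
— 2 worlds.

6 and 2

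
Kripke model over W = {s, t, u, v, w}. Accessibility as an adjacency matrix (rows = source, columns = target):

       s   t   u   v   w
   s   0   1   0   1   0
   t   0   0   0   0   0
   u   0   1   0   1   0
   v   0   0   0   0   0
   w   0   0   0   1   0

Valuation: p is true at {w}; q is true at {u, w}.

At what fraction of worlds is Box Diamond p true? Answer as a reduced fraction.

2/5

s: successors {t, v}; Diamond p there: t:F, v:F. ✗
t: no successors, so Box Diamond p holds vacuously. ✓
u: successors {t, v}; Diamond p there: t:F, v:F. ✗
v: no successors, so Box Diamond p holds vacuously. ✓
w: successors {v}; Diamond p there: v:F. ✗
That's 2 of 5 worlds, so 2/5.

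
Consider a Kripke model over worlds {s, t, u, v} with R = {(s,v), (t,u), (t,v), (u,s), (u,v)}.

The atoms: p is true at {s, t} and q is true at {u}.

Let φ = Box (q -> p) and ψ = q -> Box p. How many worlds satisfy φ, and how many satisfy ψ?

3 and 3

For Box (q -> p):
s: successors {v}; q -> p there: v:T. ✓
t: successors {u, v}; q -> p there: u:F, v:T. ✗
u: successors {s, v}; q -> p there: s:T, v:T. ✓
v: no successors, so Box (q -> p) holds vacuously. ✓
— 3 worlds.
For q -> Box p:
s: q is F, Box p is F. ✓
t: q is F, Box p is F. ✓
u: q is T, Box p is F. ✗
v: q is F, Box p is T. ✓
— 3 worlds.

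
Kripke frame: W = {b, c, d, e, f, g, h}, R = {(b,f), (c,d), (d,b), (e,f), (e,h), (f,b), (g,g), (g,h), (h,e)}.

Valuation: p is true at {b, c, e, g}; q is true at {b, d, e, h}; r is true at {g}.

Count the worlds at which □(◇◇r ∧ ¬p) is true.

b: successors {f}; ◇◇r ∧ ¬p there: f:F. ✗
c: successors {d}; ◇◇r ∧ ¬p there: d:F. ✗
d: successors {b}; ◇◇r ∧ ¬p there: b:F. ✗
e: successors {f, h}; ◇◇r ∧ ¬p there: f:F, h:F. ✗
f: successors {b}; ◇◇r ∧ ¬p there: b:F. ✗
g: successors {g, h}; ◇◇r ∧ ¬p there: g:F, h:F. ✗
h: successors {e}; ◇◇r ∧ ¬p there: e:F. ✗
Satisfying worlds: ∅.

0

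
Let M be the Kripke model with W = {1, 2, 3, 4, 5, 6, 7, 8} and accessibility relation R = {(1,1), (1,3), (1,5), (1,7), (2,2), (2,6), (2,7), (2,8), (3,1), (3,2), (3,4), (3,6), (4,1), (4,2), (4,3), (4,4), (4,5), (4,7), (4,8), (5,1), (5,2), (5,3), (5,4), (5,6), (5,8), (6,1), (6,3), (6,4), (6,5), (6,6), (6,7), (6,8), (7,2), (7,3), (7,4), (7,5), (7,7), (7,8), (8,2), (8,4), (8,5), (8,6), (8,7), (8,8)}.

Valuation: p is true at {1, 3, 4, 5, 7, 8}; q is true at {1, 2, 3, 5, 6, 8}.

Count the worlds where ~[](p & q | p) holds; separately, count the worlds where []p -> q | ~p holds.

7 and 8

For ~[](p & q | p):
1: [](p & q | p) is T. ✗
2: [](p & q | p) is F. ✓
3: [](p & q | p) is F. ✓
4: [](p & q | p) is F. ✓
5: [](p & q | p) is F. ✓
6: [](p & q | p) is F. ✓
7: [](p & q | p) is F. ✓
8: [](p & q | p) is F. ✓
— 7 worlds.
For []p -> q | ~p:
1: []p is T, q | ~p is T. ✓
2: []p is F, q | ~p is T. ✓
3: []p is F, q | ~p is T. ✓
4: []p is F, q | ~p is F. ✓
5: []p is F, q | ~p is T. ✓
6: []p is F, q | ~p is T. ✓
7: []p is F, q | ~p is F. ✓
8: []p is F, q | ~p is T. ✓
— 8 worlds.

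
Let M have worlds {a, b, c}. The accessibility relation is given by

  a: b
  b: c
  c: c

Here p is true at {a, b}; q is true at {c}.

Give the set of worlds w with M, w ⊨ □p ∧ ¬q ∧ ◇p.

{a}

a: □p ∧ ¬q is T, ◇p is T. ✓
b: □p ∧ ¬q is F, ◇p is F. ✗
c: □p ∧ ¬q is F, ◇p is F. ✗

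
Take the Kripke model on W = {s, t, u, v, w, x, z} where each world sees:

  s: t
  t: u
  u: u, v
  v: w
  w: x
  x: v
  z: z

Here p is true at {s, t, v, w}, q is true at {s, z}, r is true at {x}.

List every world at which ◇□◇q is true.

s: successors {t}; □◇q there: t:F. ✗
t: successors {u}; □◇q there: u:F. ✗
u: successors {u, v}; □◇q there: u:F, v:F. ✗
v: successors {w}; □◇q there: w:F. ✗
w: successors {x}; □◇q there: x:F. ✗
x: successors {v}; □◇q there: v:F. ✗
z: successors {z}; □◇q there: z:T. ✓

{z}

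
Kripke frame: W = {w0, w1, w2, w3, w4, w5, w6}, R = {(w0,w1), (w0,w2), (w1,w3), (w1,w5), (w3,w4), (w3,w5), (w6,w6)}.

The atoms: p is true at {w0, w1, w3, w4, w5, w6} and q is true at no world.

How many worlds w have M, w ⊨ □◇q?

3

w0: successors {w1, w2}; ◇q there: w1:F, w2:F. ✗
w1: successors {w3, w5}; ◇q there: w3:F, w5:F. ✗
w2: no successors, so □◇q holds vacuously. ✓
w3: successors {w4, w5}; ◇q there: w4:F, w5:F. ✗
w4: no successors, so □◇q holds vacuously. ✓
w5: no successors, so □◇q holds vacuously. ✓
w6: successors {w6}; ◇q there: w6:F. ✗
Satisfying worlds: {w2, w4, w5}.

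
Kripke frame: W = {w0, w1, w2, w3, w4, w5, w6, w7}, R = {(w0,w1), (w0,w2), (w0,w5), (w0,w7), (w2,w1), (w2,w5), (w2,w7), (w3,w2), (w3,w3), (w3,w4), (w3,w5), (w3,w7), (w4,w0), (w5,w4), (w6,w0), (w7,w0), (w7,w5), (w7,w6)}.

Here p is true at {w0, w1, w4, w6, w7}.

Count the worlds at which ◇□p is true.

5

w0: successors {w1, w2, w5, w7}; □p there: w1:T, w2:F, w5:T, w7:F. ✓
w1: no successors, so ◇□p fails. ✗
w2: successors {w1, w5, w7}; □p there: w1:T, w5:T, w7:F. ✓
w3: successors {w2, w3, w4, w5, w7}; □p there: w2:F, w3:F, w4:T, w5:T, w7:F. ✓
w4: successors {w0}; □p there: w0:F. ✗
w5: successors {w4}; □p there: w4:T. ✓
w6: successors {w0}; □p there: w0:F. ✗
w7: successors {w0, w5, w6}; □p there: w0:F, w5:T, w6:T. ✓
Satisfying worlds: {w0, w2, w3, w5, w7}.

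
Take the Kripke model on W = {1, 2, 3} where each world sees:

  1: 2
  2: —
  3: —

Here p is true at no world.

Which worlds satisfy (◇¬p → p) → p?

1: ◇¬p → p is F, p is F. ✓
2: ◇¬p → p is T, p is F. ✗
3: ◇¬p → p is T, p is F. ✗

{1}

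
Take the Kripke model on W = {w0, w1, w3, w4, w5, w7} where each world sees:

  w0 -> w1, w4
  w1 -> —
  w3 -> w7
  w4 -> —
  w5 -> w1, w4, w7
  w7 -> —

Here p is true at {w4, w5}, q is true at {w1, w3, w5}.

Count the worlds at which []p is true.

3

w0: successors {w1, w4}; p there: w1:F, w4:T. ✗
w1: no successors, so []p holds vacuously. ✓
w3: successors {w7}; p there: w7:F. ✗
w4: no successors, so []p holds vacuously. ✓
w5: successors {w1, w4, w7}; p there: w1:F, w4:T, w7:F. ✗
w7: no successors, so []p holds vacuously. ✓
Satisfying worlds: {w1, w4, w7}.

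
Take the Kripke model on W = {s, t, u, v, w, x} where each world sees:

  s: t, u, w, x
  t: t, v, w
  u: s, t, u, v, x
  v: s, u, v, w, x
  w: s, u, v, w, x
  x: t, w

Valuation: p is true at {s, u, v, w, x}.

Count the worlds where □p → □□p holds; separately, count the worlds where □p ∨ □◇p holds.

For □p → □□p:
s: □p is F, □□p is F. ✓
t: □p is F, □□p is F. ✓
u: □p is F, □□p is F. ✓
v: □p is T, □□p is F. ✗
w: □p is T, □□p is F. ✗
x: □p is F, □□p is F. ✓
— 4 worlds.
For □p ∨ □◇p:
s: □p is F, □◇p is T. ✓
t: □p is F, □◇p is T. ✓
u: □p is F, □◇p is T. ✓
v: □p is T, □◇p is T. ✓
w: □p is T, □◇p is T. ✓
x: □p is F, □◇p is T. ✓
— 6 worlds.

4 and 6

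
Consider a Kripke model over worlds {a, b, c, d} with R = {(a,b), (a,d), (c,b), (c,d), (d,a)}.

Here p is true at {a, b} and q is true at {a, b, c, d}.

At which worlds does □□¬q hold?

a: successors {b, d}; □¬q there: b:T, d:F. ✗
b: no successors, so □□¬q holds vacuously. ✓
c: successors {b, d}; □¬q there: b:T, d:F. ✗
d: successors {a}; □¬q there: a:F. ✗

{b}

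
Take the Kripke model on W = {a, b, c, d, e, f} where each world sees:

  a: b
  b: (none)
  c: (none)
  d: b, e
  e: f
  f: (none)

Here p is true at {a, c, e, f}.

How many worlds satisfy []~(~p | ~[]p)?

a: successors {b}; ~(~p | ~[]p) there: b:F. ✗
b: no successors, so []~(~p | ~[]p) holds vacuously. ✓
c: no successors, so []~(~p | ~[]p) holds vacuously. ✓
d: successors {b, e}; ~(~p | ~[]p) there: b:F, e:T. ✗
e: successors {f}; ~(~p | ~[]p) there: f:T. ✓
f: no successors, so []~(~p | ~[]p) holds vacuously. ✓
Satisfying worlds: {b, c, e, f}.

4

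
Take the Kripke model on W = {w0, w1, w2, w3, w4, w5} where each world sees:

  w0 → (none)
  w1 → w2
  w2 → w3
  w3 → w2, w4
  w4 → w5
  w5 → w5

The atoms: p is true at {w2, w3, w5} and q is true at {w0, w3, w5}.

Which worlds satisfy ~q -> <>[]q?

w0: ~q is F, <>[]q is F. ✓
w1: ~q is T, <>[]q is T. ✓
w2: ~q is T, <>[]q is F. ✗
w3: ~q is F, <>[]q is T. ✓
w4: ~q is T, <>[]q is T. ✓
w5: ~q is F, <>[]q is T. ✓

{w0, w1, w3, w4, w5}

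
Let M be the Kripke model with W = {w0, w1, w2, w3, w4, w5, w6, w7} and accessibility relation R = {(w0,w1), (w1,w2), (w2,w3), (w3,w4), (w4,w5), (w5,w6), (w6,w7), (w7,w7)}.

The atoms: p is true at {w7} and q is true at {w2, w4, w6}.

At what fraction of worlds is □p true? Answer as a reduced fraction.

w0: successors {w1}; p there: w1:F. ✗
w1: successors {w2}; p there: w2:F. ✗
w2: successors {w3}; p there: w3:F. ✗
w3: successors {w4}; p there: w4:F. ✗
w4: successors {w5}; p there: w5:F. ✗
w5: successors {w6}; p there: w6:F. ✗
w6: successors {w7}; p there: w7:T. ✓
w7: successors {w7}; p there: w7:T. ✓
That's 2 of 8 worlds, so 2/8 = 1/4.

1/4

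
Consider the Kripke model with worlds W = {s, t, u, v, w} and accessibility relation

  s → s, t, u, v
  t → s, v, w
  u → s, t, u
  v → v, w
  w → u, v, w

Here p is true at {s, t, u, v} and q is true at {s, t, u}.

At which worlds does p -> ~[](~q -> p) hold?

s: p is T, ~[](~q -> p) is F. ✗
t: p is T, ~[](~q -> p) is T. ✓
u: p is T, ~[](~q -> p) is F. ✗
v: p is T, ~[](~q -> p) is T. ✓
w: p is F, ~[](~q -> p) is T. ✓

{t, v, w}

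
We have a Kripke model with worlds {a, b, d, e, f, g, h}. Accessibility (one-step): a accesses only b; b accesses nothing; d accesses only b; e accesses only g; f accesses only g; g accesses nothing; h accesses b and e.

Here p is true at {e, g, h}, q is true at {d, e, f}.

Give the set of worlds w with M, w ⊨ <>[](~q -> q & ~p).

{a, d, e, f, h}

a: successors {b}; [](~q -> q & ~p) there: b:T. ✓
b: no successors, so <>[](~q -> q & ~p) fails. ✗
d: successors {b}; [](~q -> q & ~p) there: b:T. ✓
e: successors {g}; [](~q -> q & ~p) there: g:T. ✓
f: successors {g}; [](~q -> q & ~p) there: g:T. ✓
g: no successors, so <>[](~q -> q & ~p) fails. ✗
h: successors {b, e}; [](~q -> q & ~p) there: b:T, e:F. ✓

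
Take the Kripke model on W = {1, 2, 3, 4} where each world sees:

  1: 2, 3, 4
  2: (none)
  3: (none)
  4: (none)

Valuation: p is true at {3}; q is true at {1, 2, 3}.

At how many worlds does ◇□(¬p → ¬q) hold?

1

1: successors {2, 3, 4}; □(¬p → ¬q) there: 2:T, 3:T, 4:T. ✓
2: no successors, so ◇□(¬p → ¬q) fails. ✗
3: no successors, so ◇□(¬p → ¬q) fails. ✗
4: no successors, so ◇□(¬p → ¬q) fails. ✗
Satisfying worlds: {1}.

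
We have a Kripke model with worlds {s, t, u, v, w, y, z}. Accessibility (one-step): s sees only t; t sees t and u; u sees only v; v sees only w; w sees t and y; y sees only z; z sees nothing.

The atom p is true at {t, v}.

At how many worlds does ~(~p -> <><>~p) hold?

2

s: ~p -> <><>~p is T. ✗
t: ~p -> <><>~p is T. ✗
u: ~p -> <><>~p is T. ✗
v: ~p -> <><>~p is T. ✗
w: ~p -> <><>~p is T. ✗
y: ~p -> <><>~p is F. ✓
z: ~p -> <><>~p is F. ✓
Satisfying worlds: {y, z}.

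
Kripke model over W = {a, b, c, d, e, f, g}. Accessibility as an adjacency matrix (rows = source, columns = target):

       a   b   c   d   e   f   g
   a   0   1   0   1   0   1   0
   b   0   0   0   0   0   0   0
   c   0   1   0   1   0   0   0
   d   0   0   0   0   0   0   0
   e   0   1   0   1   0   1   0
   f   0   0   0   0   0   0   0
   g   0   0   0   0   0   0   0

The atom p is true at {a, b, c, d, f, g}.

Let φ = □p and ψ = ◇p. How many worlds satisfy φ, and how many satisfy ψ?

7 and 3

For □p:
a: successors {b, d, f}; p there: b:T, d:T, f:T. ✓
b: no successors, so □p holds vacuously. ✓
c: successors {b, d}; p there: b:T, d:T. ✓
d: no successors, so □p holds vacuously. ✓
e: successors {b, d, f}; p there: b:T, d:T, f:T. ✓
f: no successors, so □p holds vacuously. ✓
g: no successors, so □p holds vacuously. ✓
— 7 worlds.
For ◇p:
a: successors {b, d, f}; p there: b:T, d:T, f:T. ✓
b: no successors, so ◇p fails. ✗
c: successors {b, d}; p there: b:T, d:T. ✓
d: no successors, so ◇p fails. ✗
e: successors {b, d, f}; p there: b:T, d:T, f:T. ✓
f: no successors, so ◇p fails. ✗
g: no successors, so ◇p fails. ✗
— 3 worlds.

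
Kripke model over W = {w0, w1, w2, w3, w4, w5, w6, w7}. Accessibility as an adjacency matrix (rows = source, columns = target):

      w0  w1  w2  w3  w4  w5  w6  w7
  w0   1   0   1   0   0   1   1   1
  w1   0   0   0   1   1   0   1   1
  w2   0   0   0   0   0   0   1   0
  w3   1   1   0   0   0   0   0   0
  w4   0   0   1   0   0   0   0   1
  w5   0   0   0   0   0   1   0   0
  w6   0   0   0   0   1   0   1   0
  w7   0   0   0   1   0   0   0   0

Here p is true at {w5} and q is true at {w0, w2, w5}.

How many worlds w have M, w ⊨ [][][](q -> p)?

w0: successors {w0, w2, w5, w6, w7}; [][](q -> p) there: w0:F, w2:T, w5:T, w6:F, w7:F. ✗
w1: successors {w3, w4, w6, w7}; [][](q -> p) there: w3:F, w4:T, w6:F, w7:F. ✗
w2: successors {w6}; [][](q -> p) there: w6:F. ✗
w3: successors {w0, w1}; [][](q -> p) there: w0:F, w1:F. ✗
w4: successors {w2, w7}; [][](q -> p) there: w2:T, w7:F. ✗
w5: successors {w5}; [][](q -> p) there: w5:T. ✓
w6: successors {w4, w6}; [][](q -> p) there: w4:T, w6:F. ✗
w7: successors {w3}; [][](q -> p) there: w3:F. ✗
Satisfying worlds: {w5}.

1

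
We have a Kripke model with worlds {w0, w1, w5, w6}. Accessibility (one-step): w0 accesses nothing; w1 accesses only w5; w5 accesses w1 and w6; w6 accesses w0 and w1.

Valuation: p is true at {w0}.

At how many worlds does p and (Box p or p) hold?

w0: p is T, Box p or p is T. ✓
w1: p is F, Box p or p is F. ✗
w5: p is F, Box p or p is F. ✗
w6: p is F, Box p or p is F. ✗
Satisfying worlds: {w0}.

1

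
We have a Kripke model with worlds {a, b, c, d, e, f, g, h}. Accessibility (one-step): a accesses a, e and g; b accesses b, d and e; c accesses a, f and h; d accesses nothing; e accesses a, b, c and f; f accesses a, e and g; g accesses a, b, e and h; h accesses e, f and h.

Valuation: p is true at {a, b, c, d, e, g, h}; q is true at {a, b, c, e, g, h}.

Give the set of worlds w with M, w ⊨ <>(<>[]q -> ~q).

{b, c, e, h}

a: successors {a, e, g}; <>[]q -> ~q there: a:F, e:F, g:F. ✗
b: successors {b, d, e}; <>[]q -> ~q there: b:F, d:T, e:F. ✓
c: successors {a, f, h}; <>[]q -> ~q there: a:F, f:T, h:F. ✓
d: no successors, so <>(<>[]q -> ~q) fails. ✗
e: successors {a, b, c, f}; <>[]q -> ~q there: a:F, b:F, c:F, f:T. ✓
f: successors {a, e, g}; <>[]q -> ~q there: a:F, e:F, g:F. ✗
g: successors {a, b, e, h}; <>[]q -> ~q there: a:F, b:F, e:F, h:F. ✗
h: successors {e, f, h}; <>[]q -> ~q there: e:F, f:T, h:F. ✓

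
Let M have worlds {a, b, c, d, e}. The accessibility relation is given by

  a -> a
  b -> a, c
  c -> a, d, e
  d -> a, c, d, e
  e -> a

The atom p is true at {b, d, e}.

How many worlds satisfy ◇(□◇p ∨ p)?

2

a: successors {a}; □◇p ∨ p there: a:F. ✗
b: successors {a, c}; □◇p ∨ p there: a:F, c:F. ✗
c: successors {a, d, e}; □◇p ∨ p there: a:F, d:T, e:T. ✓
d: successors {a, c, d, e}; □◇p ∨ p there: a:F, c:F, d:T, e:T. ✓
e: successors {a}; □◇p ∨ p there: a:F. ✗
Satisfying worlds: {c, d}.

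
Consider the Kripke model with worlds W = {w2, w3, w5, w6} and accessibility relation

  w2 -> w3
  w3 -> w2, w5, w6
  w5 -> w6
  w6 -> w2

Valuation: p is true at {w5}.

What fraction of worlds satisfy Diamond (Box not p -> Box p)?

w2: successors {w3}; Box not p -> Box p there: w3:T. ✓
w3: successors {w2, w5, w6}; Box not p -> Box p there: w2:F, w5:F, w6:F. ✗
w5: successors {w6}; Box not p -> Box p there: w6:F. ✗
w6: successors {w2}; Box not p -> Box p there: w2:F. ✗
That's 1 of 4 worlds, so 1/4.

1/4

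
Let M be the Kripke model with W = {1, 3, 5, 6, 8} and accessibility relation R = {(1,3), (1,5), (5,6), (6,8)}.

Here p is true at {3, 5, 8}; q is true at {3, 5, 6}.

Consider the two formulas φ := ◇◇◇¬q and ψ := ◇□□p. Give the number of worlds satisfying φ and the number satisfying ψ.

For ◇◇◇¬q:
1: successors {3, 5}; ◇◇¬q there: 3:F, 5:T. ✓
3: no successors, so ◇◇◇¬q fails. ✗
5: successors {6}; ◇◇¬q there: 6:F. ✗
6: successors {8}; ◇◇¬q there: 8:F. ✗
8: no successors, so ◇◇◇¬q fails. ✗
— 1 world.
For ◇□□p:
1: successors {3, 5}; □□p there: 3:T, 5:T. ✓
3: no successors, so ◇□□p fails. ✗
5: successors {6}; □□p there: 6:T. ✓
6: successors {8}; □□p there: 8:T. ✓
8: no successors, so ◇□□p fails. ✗
— 3 worlds.

1 and 3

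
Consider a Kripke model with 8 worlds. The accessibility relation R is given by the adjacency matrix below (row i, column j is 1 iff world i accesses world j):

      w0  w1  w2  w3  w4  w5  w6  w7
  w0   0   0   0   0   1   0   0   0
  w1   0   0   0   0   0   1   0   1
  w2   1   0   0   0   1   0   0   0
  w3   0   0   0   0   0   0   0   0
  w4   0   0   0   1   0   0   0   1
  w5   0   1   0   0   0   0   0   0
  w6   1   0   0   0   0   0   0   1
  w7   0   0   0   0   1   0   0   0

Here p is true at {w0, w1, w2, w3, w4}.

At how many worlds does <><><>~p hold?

4

w0: successors {w4}; <><>~p there: w4:F. ✗
w1: successors {w5, w7}; <><>~p there: w5:T, w7:T. ✓
w2: successors {w0, w4}; <><>~p there: w0:T, w4:F. ✓
w3: no successors, so <><><>~p fails. ✗
w4: successors {w3, w7}; <><>~p there: w3:F, w7:T. ✓
w5: successors {w1}; <><>~p there: w1:F. ✗
w6: successors {w0, w7}; <><>~p there: w0:T, w7:T. ✓
w7: successors {w4}; <><>~p there: w4:F. ✗
Satisfying worlds: {w1, w2, w4, w6}.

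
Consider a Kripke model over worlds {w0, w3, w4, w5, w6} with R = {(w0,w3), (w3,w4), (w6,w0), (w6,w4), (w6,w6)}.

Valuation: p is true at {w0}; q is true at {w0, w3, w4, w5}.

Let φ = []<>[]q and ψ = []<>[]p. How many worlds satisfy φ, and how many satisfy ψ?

3 and 3

For []<>[]q:
w0: successors {w3}; <>[]q there: w3:T. ✓
w3: successors {w4}; <>[]q there: w4:F. ✗
w4: no successors, so []<>[]q holds vacuously. ✓
w5: no successors, so []<>[]q holds vacuously. ✓
w6: successors {w0, w4, w6}; <>[]q there: w0:T, w4:F, w6:T. ✗
— 3 worlds.
For []<>[]p:
w0: successors {w3}; <>[]p there: w3:T. ✓
w3: successors {w4}; <>[]p there: w4:F. ✗
w4: no successors, so []<>[]p holds vacuously. ✓
w5: no successors, so []<>[]p holds vacuously. ✓
w6: successors {w0, w4, w6}; <>[]p there: w0:F, w4:F, w6:T. ✗
— 3 worlds.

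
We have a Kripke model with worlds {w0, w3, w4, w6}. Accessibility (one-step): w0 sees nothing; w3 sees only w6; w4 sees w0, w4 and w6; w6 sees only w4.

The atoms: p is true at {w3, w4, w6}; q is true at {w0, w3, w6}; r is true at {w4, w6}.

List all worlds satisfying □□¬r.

{w0}

w0: no successors, so □□¬r holds vacuously. ✓
w3: successors {w6}; □¬r there: w6:F. ✗
w4: successors {w0, w4, w6}; □¬r there: w0:T, w4:F, w6:F. ✗
w6: successors {w4}; □¬r there: w4:F. ✗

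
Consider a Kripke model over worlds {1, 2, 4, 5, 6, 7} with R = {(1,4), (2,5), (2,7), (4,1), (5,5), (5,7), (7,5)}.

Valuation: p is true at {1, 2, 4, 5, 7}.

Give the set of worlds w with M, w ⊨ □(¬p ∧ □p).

1: successors {4}; ¬p ∧ □p there: 4:F. ✗
2: successors {5, 7}; ¬p ∧ □p there: 5:F, 7:F. ✗
4: successors {1}; ¬p ∧ □p there: 1:F. ✗
5: successors {5, 7}; ¬p ∧ □p there: 5:F, 7:F. ✗
6: no successors, so □(¬p ∧ □p) holds vacuously. ✓
7: successors {5}; ¬p ∧ □p there: 5:F. ✗

{6}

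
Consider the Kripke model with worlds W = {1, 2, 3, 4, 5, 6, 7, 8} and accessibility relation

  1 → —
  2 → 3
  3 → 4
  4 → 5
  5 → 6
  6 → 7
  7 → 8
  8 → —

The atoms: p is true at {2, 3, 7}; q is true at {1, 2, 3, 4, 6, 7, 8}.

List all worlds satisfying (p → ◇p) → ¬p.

1: p → ◇p is T, ¬p is T. ✓
2: p → ◇p is T, ¬p is F. ✗
3: p → ◇p is F, ¬p is F. ✓
4: p → ◇p is T, ¬p is T. ✓
5: p → ◇p is T, ¬p is T. ✓
6: p → ◇p is T, ¬p is T. ✓
7: p → ◇p is F, ¬p is F. ✓
8: p → ◇p is T, ¬p is T. ✓

{1, 3, 4, 5, 6, 7, 8}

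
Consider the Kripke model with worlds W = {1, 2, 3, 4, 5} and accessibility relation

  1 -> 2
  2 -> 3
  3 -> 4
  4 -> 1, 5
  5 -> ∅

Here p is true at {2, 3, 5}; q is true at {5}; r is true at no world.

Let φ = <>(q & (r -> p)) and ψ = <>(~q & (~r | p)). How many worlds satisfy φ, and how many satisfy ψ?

1 and 4

For <>(q & (r -> p)):
1: successors {2}; q & (r -> p) there: 2:F. ✗
2: successors {3}; q & (r -> p) there: 3:F. ✗
3: successors {4}; q & (r -> p) there: 4:F. ✗
4: successors {1, 5}; q & (r -> p) there: 1:F, 5:T. ✓
5: no successors, so <>(q & (r -> p)) fails. ✗
— 1 world.
For <>(~q & (~r | p)):
1: successors {2}; ~q & (~r | p) there: 2:T. ✓
2: successors {3}; ~q & (~r | p) there: 3:T. ✓
3: successors {4}; ~q & (~r | p) there: 4:T. ✓
4: successors {1, 5}; ~q & (~r | p) there: 1:T, 5:F. ✓
5: no successors, so <>(~q & (~r | p)) fails. ✗
— 4 worlds.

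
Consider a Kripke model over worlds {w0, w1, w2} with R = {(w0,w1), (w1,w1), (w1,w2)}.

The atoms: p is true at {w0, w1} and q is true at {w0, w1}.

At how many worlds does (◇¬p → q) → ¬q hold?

w0: ◇¬p → q is T, ¬q is F. ✗
w1: ◇¬p → q is T, ¬q is F. ✗
w2: ◇¬p → q is T, ¬q is T. ✓
Satisfying worlds: {w2}.

1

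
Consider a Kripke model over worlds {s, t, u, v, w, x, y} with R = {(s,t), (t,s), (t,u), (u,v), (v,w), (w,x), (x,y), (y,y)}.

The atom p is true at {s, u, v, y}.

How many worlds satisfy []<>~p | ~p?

s: []<>~p is F, ~p is F. ✗
t: []<>~p is F, ~p is T. ✓
u: []<>~p is T, ~p is F. ✓
v: []<>~p is T, ~p is F. ✓
w: []<>~p is F, ~p is T. ✓
x: []<>~p is F, ~p is T. ✓
y: []<>~p is F, ~p is F. ✗
Satisfying worlds: {t, u, v, w, x}.

5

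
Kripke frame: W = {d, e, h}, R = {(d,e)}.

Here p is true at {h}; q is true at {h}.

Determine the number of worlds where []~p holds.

d: successors {e}; ~p there: e:T. ✓
e: no successors, so []~p holds vacuously. ✓
h: no successors, so []~p holds vacuously. ✓
Satisfying worlds: {d, e, h}.

3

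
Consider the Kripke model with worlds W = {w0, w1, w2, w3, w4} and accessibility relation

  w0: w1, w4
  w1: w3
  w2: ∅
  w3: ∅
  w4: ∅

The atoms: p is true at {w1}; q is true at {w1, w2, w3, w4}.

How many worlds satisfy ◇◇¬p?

1

w0: successors {w1, w4}; ◇¬p there: w1:T, w4:F. ✓
w1: successors {w3}; ◇¬p there: w3:F. ✗
w2: no successors, so ◇◇¬p fails. ✗
w3: no successors, so ◇◇¬p fails. ✗
w4: no successors, so ◇◇¬p fails. ✗
Satisfying worlds: {w0}.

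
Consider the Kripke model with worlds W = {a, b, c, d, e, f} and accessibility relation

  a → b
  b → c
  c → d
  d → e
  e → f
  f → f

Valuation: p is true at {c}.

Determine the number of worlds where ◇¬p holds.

a: successors {b}; ¬p there: b:T. ✓
b: successors {c}; ¬p there: c:F. ✗
c: successors {d}; ¬p there: d:T. ✓
d: successors {e}; ¬p there: e:T. ✓
e: successors {f}; ¬p there: f:T. ✓
f: successors {f}; ¬p there: f:T. ✓
Satisfying worlds: {a, c, d, e, f}.

5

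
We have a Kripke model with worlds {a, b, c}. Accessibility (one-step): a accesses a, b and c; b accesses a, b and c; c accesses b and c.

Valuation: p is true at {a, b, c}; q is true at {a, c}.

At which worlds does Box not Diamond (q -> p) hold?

a: successors {a, b, c}; not Diamond (q -> p) there: a:F, b:F, c:F. ✗
b: successors {a, b, c}; not Diamond (q -> p) there: a:F, b:F, c:F. ✗
c: successors {b, c}; not Diamond (q -> p) there: b:F, c:F. ✗

∅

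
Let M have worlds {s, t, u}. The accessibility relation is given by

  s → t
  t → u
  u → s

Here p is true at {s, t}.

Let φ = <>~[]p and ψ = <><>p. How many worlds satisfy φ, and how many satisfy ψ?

1 and 2

For <>~[]p:
s: successors {t}; ~[]p there: t:T. ✓
t: successors {u}; ~[]p there: u:F. ✗
u: successors {s}; ~[]p there: s:F. ✗
— 1 world.
For <><>p:
s: successors {t}; <>p there: t:F. ✗
t: successors {u}; <>p there: u:T. ✓
u: successors {s}; <>p there: s:T. ✓
— 2 worlds.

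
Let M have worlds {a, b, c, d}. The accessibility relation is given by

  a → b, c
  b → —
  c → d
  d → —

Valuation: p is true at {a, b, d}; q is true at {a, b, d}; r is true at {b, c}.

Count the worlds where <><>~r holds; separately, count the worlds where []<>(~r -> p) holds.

1 and 2

For <><>~r:
a: successors {b, c}; <>~r there: b:F, c:T. ✓
b: no successors, so <><>~r fails. ✗
c: successors {d}; <>~r there: d:F. ✗
d: no successors, so <><>~r fails. ✗
— 1 world.
For []<>(~r -> p):
a: successors {b, c}; <>(~r -> p) there: b:F, c:T. ✗
b: no successors, so []<>(~r -> p) holds vacuously. ✓
c: successors {d}; <>(~r -> p) there: d:F. ✗
d: no successors, so []<>(~r -> p) holds vacuously. ✓
— 2 worlds.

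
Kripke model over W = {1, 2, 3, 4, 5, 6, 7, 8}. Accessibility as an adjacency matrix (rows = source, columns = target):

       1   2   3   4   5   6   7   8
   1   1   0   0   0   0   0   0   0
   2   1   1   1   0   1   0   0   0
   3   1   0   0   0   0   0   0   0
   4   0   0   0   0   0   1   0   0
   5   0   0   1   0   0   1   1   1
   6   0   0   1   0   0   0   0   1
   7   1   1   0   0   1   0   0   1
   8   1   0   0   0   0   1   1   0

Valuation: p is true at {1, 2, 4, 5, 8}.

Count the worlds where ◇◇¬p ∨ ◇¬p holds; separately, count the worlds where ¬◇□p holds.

6 and 1

For ◇◇¬p ∨ ◇¬p:
1: ◇◇¬p is F, ◇¬p is F. ✗
2: ◇◇¬p is T, ◇¬p is T. ✓
3: ◇◇¬p is F, ◇¬p is F. ✗
4: ◇◇¬p is T, ◇¬p is T. ✓
5: ◇◇¬p is T, ◇¬p is T. ✓
6: ◇◇¬p is T, ◇¬p is T. ✓
7: ◇◇¬p is T, ◇¬p is F. ✓
8: ◇◇¬p is T, ◇¬p is T. ✓
— 6 worlds.
For ¬◇□p:
1: ◇□p is T. ✗
2: ◇□p is T. ✗
3: ◇□p is T. ✗
4: ◇□p is F. ✓
5: ◇□p is T. ✗
6: ◇□p is T. ✗
7: ◇□p is T. ✗
8: ◇□p is T. ✗
— 1 world.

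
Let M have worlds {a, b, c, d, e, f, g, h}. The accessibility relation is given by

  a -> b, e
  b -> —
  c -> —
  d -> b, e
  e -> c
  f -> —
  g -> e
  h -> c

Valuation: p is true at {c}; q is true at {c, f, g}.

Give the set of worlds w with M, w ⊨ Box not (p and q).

{a, b, c, d, f, g}

a: successors {b, e}; not (p and q) there: b:T, e:T. ✓
b: no successors, so Box not (p and q) holds vacuously. ✓
c: no successors, so Box not (p and q) holds vacuously. ✓
d: successors {b, e}; not (p and q) there: b:T, e:T. ✓
e: successors {c}; not (p and q) there: c:F. ✗
f: no successors, so Box not (p and q) holds vacuously. ✓
g: successors {e}; not (p and q) there: e:T. ✓
h: successors {c}; not (p and q) there: c:F. ✗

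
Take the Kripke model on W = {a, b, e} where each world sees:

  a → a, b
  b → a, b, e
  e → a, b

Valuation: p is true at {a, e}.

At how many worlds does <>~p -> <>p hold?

a: <>~p is T, <>p is T. ✓
b: <>~p is T, <>p is T. ✓
e: <>~p is T, <>p is T. ✓
Satisfying worlds: {a, b, e}.

3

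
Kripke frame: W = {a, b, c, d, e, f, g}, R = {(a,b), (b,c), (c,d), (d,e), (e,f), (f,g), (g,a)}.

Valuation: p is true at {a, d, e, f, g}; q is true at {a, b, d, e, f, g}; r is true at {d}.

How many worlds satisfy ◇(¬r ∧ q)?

5

a: successors {b}; ¬r ∧ q there: b:T. ✓
b: successors {c}; ¬r ∧ q there: c:F. ✗
c: successors {d}; ¬r ∧ q there: d:F. ✗
d: successors {e}; ¬r ∧ q there: e:T. ✓
e: successors {f}; ¬r ∧ q there: f:T. ✓
f: successors {g}; ¬r ∧ q there: g:T. ✓
g: successors {a}; ¬r ∧ q there: a:T. ✓
Satisfying worlds: {a, d, e, f, g}.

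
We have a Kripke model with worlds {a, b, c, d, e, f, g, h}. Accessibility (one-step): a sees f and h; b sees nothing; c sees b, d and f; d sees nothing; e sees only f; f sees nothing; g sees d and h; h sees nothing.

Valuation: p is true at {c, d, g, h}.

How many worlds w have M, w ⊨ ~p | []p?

7

a: ~p is T, []p is F. ✓
b: ~p is T, []p is T. ✓
c: ~p is F, []p is F. ✗
d: ~p is F, []p is T. ✓
e: ~p is T, []p is F. ✓
f: ~p is T, []p is T. ✓
g: ~p is F, []p is T. ✓
h: ~p is F, []p is T. ✓
Satisfying worlds: {a, b, d, e, f, g, h}.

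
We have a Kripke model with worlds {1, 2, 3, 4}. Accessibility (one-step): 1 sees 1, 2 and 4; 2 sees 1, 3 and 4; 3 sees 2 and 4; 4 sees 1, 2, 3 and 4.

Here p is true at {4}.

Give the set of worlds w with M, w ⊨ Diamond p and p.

1: Diamond p is T, p is F. ✗
2: Diamond p is T, p is F. ✗
3: Diamond p is T, p is F. ✗
4: Diamond p is T, p is T. ✓

{4}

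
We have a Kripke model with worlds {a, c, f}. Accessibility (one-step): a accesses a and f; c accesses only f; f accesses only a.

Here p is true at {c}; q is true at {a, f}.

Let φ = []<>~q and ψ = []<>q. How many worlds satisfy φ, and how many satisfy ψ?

0 and 3

For []<>~q:
a: successors {a, f}; <>~q there: a:F, f:F. ✗
c: successors {f}; <>~q there: f:F. ✗
f: successors {a}; <>~q there: a:F. ✗
— 0 worlds.
For []<>q:
a: successors {a, f}; <>q there: a:T, f:T. ✓
c: successors {f}; <>q there: f:T. ✓
f: successors {a}; <>q there: a:T. ✓
— 3 worlds.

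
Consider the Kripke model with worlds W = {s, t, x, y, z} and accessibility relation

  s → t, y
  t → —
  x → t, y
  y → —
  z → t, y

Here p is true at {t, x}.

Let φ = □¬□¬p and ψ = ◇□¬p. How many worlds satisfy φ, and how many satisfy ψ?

2 and 3

For □¬□¬p:
s: successors {t, y}; ¬□¬p there: t:F, y:F. ✗
t: no successors, so □¬□¬p holds vacuously. ✓
x: successors {t, y}; ¬□¬p there: t:F, y:F. ✗
y: no successors, so □¬□¬p holds vacuously. ✓
z: successors {t, y}; ¬□¬p there: t:F, y:F. ✗
— 2 worlds.
For ◇□¬p:
s: successors {t, y}; □¬p there: t:T, y:T. ✓
t: no successors, so ◇□¬p fails. ✗
x: successors {t, y}; □¬p there: t:T, y:T. ✓
y: no successors, so ◇□¬p fails. ✗
z: successors {t, y}; □¬p there: t:T, y:T. ✓
— 3 worlds.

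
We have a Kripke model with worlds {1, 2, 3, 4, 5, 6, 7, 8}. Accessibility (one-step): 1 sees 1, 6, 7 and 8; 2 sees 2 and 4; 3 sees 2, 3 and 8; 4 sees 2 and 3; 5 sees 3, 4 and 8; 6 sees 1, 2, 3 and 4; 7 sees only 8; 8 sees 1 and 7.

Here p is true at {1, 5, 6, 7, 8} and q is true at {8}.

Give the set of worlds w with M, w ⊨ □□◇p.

1: successors {1, 6, 7, 8}; □◇p there: 1:T, 6:F, 7:T, 8:T. ✗
2: successors {2, 4}; □◇p there: 2:F, 4:F. ✗
3: successors {2, 3, 8}; □◇p there: 2:F, 3:F, 8:T. ✗
4: successors {2, 3}; □◇p there: 2:F, 3:F. ✗
5: successors {3, 4, 8}; □◇p there: 3:F, 4:F, 8:T. ✗
6: successors {1, 2, 3, 4}; □◇p there: 1:T, 2:F, 3:F, 4:F. ✗
7: successors {8}; □◇p there: 8:T. ✓
8: successors {1, 7}; □◇p there: 1:T, 7:T. ✓

{7, 8}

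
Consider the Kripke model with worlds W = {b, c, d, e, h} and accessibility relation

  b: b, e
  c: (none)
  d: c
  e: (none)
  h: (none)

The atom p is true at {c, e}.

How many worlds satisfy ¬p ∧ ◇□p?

b: ¬p is T, ◇□p is T. ✓
c: ¬p is F, ◇□p is F. ✗
d: ¬p is T, ◇□p is T. ✓
e: ¬p is F, ◇□p is F. ✗
h: ¬p is T, ◇□p is F. ✗
Satisfying worlds: {b, d}.

2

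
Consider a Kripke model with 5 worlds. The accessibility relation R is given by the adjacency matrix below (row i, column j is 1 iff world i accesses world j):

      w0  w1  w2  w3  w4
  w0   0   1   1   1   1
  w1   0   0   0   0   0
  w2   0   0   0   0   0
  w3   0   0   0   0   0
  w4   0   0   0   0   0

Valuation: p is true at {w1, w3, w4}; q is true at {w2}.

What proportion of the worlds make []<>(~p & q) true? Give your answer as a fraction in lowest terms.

w0: successors {w1, w2, w3, w4}; <>(~p & q) there: w1:F, w2:F, w3:F, w4:F. ✗
w1: no successors, so []<>(~p & q) holds vacuously. ✓
w2: no successors, so []<>(~p & q) holds vacuously. ✓
w3: no successors, so []<>(~p & q) holds vacuously. ✓
w4: no successors, so []<>(~p & q) holds vacuously. ✓
That's 4 of 5 worlds, so 4/5.

4/5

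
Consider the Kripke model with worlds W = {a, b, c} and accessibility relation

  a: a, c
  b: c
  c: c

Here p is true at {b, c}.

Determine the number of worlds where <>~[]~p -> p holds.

2

a: <>~[]~p is T, p is F. ✗
b: <>~[]~p is T, p is T. ✓
c: <>~[]~p is T, p is T. ✓
Satisfying worlds: {b, c}.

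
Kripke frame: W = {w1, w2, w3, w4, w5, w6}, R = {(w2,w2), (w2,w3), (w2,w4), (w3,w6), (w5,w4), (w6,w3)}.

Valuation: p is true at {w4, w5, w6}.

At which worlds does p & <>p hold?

{w5}

w1: p is F, <>p is F. ✗
w2: p is F, <>p is T. ✗
w3: p is F, <>p is T. ✗
w4: p is T, <>p is F. ✗
w5: p is T, <>p is T. ✓
w6: p is T, <>p is F. ✗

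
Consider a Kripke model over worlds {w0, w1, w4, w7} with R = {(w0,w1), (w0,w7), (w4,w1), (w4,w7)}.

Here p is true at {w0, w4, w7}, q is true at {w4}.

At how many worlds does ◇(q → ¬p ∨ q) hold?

2

w0: successors {w1, w7}; q → ¬p ∨ q there: w1:T, w7:T. ✓
w1: no successors, so ◇(q → ¬p ∨ q) fails. ✗
w4: successors {w1, w7}; q → ¬p ∨ q there: w1:T, w7:T. ✓
w7: no successors, so ◇(q → ¬p ∨ q) fails. ✗
Satisfying worlds: {w0, w4}.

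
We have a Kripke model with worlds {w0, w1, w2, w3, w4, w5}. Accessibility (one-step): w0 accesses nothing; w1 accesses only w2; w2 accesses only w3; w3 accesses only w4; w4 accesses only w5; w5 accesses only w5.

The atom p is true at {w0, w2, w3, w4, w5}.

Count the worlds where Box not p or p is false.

w0: Box not p is T, p is T. ✓
w1: Box not p is F, p is F. ✗
w2: Box not p is F, p is T. ✓
w3: Box not p is F, p is T. ✓
w4: Box not p is F, p is T. ✓
w5: Box not p is F, p is T. ✓
Satisfying worlds: {w0, w2, w3, w4, w5}.
So Box not p or p fails at the other 1 world.

1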